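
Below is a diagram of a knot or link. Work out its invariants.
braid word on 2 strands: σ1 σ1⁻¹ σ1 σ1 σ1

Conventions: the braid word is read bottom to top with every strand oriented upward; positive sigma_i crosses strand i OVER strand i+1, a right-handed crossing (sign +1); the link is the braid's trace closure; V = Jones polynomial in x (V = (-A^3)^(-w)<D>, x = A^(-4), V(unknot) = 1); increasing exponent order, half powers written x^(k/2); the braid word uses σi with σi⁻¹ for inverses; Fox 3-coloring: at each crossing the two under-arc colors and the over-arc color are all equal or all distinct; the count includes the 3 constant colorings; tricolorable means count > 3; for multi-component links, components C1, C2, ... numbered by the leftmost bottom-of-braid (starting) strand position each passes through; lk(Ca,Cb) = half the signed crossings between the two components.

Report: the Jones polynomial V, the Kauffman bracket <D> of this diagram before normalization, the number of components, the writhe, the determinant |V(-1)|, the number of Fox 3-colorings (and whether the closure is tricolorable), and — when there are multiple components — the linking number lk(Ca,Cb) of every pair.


V = x + x^3 - x^4
<D> = A^-7 - A^-3 - A^5 (w = +3)
1 component over 5 crossings, w = +3
9 Fox colorings among 3^5, |V(-1)| = 3: tricolorable
why: det 3 = |V(-1)|; divisible by 3, so tricolorable


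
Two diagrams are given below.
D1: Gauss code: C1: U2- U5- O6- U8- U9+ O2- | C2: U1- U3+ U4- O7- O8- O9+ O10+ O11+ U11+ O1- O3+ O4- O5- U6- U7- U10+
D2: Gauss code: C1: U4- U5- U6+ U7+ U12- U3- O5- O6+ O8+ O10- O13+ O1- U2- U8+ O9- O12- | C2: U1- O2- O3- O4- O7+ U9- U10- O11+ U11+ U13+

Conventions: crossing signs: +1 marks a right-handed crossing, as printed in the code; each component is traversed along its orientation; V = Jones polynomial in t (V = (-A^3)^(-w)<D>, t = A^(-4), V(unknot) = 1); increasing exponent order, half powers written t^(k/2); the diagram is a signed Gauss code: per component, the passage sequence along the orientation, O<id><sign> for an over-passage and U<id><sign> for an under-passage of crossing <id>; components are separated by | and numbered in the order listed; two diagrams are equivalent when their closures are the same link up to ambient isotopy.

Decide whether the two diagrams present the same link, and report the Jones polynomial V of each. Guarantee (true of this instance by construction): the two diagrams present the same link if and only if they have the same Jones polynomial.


same link: no
V(D1) = -t^(-5/2) - t^(-1/2)  [11 crossings, <D> = A^-7 + A, w = -3]
V(D2) = -t^(-9/2) - t^(-5/2) + t^(-3/2) - t^(-1/2)  [13 crossings, <D> = A^-7 - A^-3 + A + A^9, w = -3]
insight: comparing 2 Jones polynomials yields 2 groups


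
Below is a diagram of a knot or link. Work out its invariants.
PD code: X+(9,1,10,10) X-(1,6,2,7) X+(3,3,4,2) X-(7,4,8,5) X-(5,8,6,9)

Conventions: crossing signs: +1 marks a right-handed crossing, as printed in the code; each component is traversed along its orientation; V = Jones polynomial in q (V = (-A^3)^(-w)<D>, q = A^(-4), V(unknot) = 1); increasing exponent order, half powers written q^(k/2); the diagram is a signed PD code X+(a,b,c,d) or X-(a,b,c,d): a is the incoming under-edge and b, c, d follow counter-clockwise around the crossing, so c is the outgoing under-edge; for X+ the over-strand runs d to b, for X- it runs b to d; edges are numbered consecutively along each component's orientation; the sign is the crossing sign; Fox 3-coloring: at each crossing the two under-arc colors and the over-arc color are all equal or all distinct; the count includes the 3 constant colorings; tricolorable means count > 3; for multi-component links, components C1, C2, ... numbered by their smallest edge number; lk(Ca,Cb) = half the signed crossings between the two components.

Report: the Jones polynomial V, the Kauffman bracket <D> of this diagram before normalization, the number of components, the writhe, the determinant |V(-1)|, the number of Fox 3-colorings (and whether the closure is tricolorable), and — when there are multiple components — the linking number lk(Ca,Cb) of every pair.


Jones polynomial: V(q) = -q^-4 + q^-3 + q^-1
<D> = -A - A^9 + A^13; writhe -1
components 1, writhe -1 (5 crossings)
3-colorings: 9 of 3^5, det 3 — tricolorable
note: w = -1 (over 5 crossings) is diagram-only; (-A^3)^(1) removes it from V


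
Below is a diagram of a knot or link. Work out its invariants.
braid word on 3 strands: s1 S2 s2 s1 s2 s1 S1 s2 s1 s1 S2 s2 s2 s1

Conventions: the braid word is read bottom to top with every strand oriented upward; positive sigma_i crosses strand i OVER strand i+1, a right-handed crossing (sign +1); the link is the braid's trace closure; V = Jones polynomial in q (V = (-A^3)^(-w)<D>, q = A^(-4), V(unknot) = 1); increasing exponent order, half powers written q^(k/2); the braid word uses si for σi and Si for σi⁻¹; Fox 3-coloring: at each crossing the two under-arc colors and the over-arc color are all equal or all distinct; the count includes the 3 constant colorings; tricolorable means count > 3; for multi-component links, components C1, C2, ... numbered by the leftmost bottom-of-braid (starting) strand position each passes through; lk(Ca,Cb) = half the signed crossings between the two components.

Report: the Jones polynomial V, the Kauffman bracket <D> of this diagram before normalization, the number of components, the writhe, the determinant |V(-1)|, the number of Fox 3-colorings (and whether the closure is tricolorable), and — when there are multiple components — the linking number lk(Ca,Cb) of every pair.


Jones polynomial: V(q) = q^3 + q^5 - q^8
<D> = -A^-8 + A^4 + A^12; writhe +8
components 1, writhe +8 (14 crossings)
3-colorings: 9 of 3^14, det 3 — tricolorable
note: det 3 = |V(-1)|; divisible by 3, so tricolorable


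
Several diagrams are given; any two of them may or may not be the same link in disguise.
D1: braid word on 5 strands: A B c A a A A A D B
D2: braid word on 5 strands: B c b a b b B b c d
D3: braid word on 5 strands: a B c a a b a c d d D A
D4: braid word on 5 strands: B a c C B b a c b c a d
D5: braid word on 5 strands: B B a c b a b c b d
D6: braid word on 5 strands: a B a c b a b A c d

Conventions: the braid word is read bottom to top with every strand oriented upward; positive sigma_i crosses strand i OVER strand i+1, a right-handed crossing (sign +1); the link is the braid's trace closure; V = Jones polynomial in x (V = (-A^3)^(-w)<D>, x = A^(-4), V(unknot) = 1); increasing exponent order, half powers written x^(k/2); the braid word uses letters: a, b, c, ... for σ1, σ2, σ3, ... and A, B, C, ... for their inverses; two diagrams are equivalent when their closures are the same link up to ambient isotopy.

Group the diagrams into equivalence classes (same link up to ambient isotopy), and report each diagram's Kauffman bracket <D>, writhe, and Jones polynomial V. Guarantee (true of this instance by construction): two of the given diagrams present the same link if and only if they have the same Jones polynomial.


grouping into links: {D1} | {D2, D3, D4, D5, D6}
V(D1) = -x^-7 + x^-6 - x^-5 + x^-4 + x^-2  (w -6, c 10, <D> = A^-10 + A^-2 - A^2 + A^6 - A^10)
V(D2) = x - x^2 + 2x^3 - x^4 + x^5 - x^6  [10 crossings, <D> = -A^-6 + A^-2 - A^2 + 2A^6 - A^10 + A^14, w = +6]
V(D3) = x - x^2 + 2x^3 - x^4 + x^5 - x^6  (w +6, c 12, <D> = -A^-6 + A^-2 - A^2 + 2A^6 - A^10 + A^14)
V(D4) = x - x^2 + 2x^3 - x^4 + x^5 - x^6  (w +6, c 12, <D> = -A^-6 + A^-2 - A^2 + 2A^6 - A^10 + A^14)
D5 (bracket -A^-6 + A^-2 - A^2 + 2A^6 - A^10 + A^14; 10 crossings at w = +6): V = x - x^2 + 2x^3 - x^4 + x^5 - x^6
V(D6) = x - x^2 + 2x^3 - x^4 + x^5 - x^6  (w +6, c 10, <D> = -A^-6 + A^-2 - A^2 + 2A^6 - A^10 + A^14)
key observation: V(x) takes 2 values over 6 diagrams, fixing the grouping


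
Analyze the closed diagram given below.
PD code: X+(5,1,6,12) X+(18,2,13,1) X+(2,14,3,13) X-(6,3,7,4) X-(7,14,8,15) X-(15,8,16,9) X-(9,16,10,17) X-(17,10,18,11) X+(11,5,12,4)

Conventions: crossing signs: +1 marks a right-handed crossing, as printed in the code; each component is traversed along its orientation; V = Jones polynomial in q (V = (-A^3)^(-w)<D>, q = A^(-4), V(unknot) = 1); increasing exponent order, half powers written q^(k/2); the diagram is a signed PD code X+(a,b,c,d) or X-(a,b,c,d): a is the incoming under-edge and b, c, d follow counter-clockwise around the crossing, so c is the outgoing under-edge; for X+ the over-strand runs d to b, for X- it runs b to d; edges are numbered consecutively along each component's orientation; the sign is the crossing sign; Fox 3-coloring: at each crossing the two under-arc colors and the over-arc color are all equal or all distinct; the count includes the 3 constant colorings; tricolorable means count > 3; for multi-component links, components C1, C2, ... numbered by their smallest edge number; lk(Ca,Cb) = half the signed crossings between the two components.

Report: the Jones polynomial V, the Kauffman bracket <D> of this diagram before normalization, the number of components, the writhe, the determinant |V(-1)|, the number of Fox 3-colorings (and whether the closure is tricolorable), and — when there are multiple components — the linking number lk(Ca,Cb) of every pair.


Jones polynomial: V(q) = -q^(-9/2) + 2q^(-7/2) - 3q^(-5/2) + 3q^(-3/2) - 4q^(-1/2) + 2q^(1/2) - 2q^(3/2) + q^(5/2)
<D> = -A^-13 + 2A^-9 - 2A^-5 + 4A^-1 - 3A^3 + 3A^7 - 2A^11 + A^15; writhe -1
components 2, writhe -1 (9 crossings)
linking number lk(C1,C2) = -1
3-colorings: 9 of 3^9, det 18 — tricolorable
note: span 7 respects span(V) <= c + mu - 1 = 10 for this 2-component diagram


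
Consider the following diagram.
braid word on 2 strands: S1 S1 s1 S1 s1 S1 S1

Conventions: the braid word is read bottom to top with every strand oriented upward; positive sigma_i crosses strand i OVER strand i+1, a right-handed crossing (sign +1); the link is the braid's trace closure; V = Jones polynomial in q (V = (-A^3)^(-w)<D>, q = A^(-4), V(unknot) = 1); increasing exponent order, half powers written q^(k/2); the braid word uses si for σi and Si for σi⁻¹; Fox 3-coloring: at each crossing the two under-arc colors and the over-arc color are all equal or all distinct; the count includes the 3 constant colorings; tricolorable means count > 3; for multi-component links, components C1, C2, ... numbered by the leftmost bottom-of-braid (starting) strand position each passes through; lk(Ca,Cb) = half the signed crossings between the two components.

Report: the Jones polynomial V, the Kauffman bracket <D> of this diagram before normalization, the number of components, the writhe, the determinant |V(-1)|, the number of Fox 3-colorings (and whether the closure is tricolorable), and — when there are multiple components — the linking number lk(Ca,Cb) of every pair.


V(q) = -q^-4 + q^-3 + q^-1
bracket: -A^-5 - A^3 + A^7, w = -3
1 component, writhe -3, over 7 crossings
det 3, colorings 9 of 3^7 — tricolorable
observation: w = -3 (over 7 crossings) is diagram-only; (-A^3)^(3) removes it from V


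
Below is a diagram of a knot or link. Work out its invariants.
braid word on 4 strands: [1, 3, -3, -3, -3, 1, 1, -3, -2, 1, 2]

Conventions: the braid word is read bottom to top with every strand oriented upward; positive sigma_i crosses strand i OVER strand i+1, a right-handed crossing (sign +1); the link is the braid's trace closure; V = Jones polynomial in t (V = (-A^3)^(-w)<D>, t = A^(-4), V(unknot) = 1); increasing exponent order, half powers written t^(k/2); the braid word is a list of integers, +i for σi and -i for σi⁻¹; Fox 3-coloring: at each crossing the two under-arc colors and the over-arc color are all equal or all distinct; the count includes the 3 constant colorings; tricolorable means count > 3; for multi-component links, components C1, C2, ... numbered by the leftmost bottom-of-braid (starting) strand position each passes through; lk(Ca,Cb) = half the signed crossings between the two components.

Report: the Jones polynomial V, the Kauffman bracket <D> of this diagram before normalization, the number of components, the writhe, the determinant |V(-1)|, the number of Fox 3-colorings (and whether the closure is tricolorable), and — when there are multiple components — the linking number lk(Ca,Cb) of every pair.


V = -t^-3 + t^-2 - t^-1 + 3 - t + t^2 - t^3
<D> = A^-9 - A^-5 + A^-1 - 3A^3 + A^7 - A^11 + A^15 (w = +1)
1 component over 11 crossings, w = +1
27 Fox colorings among 3^11, |V(-1)| = 9: tricolorable
why: w = +1 shifts under R1 moves; the (-A^3)^(-1) factor cancels that in V


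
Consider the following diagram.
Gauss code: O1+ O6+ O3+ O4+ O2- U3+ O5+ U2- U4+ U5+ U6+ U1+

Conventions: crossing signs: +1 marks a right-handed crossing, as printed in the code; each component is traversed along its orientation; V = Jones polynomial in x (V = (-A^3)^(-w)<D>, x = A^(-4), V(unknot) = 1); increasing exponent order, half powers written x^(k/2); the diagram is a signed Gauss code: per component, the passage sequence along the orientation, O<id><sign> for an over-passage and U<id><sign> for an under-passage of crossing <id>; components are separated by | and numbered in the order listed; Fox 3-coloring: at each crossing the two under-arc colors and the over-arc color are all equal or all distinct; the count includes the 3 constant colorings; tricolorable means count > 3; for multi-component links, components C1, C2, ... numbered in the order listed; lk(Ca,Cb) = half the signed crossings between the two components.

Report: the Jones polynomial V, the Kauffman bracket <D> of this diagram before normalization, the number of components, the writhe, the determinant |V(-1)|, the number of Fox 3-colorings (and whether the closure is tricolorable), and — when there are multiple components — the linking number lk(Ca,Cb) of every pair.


Jones polynomial: V(x) = 1
<D> = A^12; writhe +4
components 1, writhe +4 (6 crossings)
3-colorings: 3 of 3^6, det 1 — not tricolorable
note: w = +4 shifts under R1 moves; the (-A^3)^(-4) factor cancels that in V


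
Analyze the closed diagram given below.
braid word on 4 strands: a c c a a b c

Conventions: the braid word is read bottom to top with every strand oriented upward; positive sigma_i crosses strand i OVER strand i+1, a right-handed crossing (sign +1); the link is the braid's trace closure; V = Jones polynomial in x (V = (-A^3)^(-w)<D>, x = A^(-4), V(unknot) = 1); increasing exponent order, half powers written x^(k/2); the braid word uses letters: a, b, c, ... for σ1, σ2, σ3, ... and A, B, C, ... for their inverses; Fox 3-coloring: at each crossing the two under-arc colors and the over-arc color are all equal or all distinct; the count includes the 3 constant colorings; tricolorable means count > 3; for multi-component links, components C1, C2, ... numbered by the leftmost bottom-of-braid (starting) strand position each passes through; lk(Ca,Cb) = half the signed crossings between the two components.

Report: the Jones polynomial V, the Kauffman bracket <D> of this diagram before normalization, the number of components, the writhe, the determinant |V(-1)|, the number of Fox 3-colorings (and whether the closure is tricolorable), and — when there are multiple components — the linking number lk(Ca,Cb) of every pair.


V(x) = x^2 + 2x^4 - 2x^5 + x^6 - 2x^7 + x^8
bracket: -A^-11 + 2A^-7 - A^-3 + 2A - 2A^5 - A^13, w = +7
1 component, writhe +7, over 7 crossings
det 9, colorings 27 of 3^7 — tricolorable
observation: |V(-1)| = 9: so tricolorable, since 3 divides 9


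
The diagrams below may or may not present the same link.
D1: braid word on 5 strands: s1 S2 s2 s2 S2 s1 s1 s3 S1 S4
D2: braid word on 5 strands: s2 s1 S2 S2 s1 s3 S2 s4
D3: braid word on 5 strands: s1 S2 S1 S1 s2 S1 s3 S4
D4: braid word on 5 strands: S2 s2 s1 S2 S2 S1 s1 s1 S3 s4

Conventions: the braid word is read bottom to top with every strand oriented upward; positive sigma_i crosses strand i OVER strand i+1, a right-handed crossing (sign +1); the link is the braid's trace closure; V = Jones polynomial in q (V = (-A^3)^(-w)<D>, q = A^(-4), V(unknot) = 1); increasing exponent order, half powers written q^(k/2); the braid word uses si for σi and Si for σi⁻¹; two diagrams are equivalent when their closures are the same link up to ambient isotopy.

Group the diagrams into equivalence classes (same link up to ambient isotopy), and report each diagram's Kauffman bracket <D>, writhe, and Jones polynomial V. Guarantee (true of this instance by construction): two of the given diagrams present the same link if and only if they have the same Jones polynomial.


grouping into links: {D1} | {D2, D4} | {D3}
V(D1) = 1 + q + q^2 + q^3  (w +2, c 10, <D> = A^-6 + A^-2 + A^2 + A^6)
D2 (bracket A^-2 + 2A^6 + A^14; 8 crossings at w = +2): V = q^-2 + 2 + q^2
D3 (bracket A^-6 + A^-2 + A^2 + A^6; 8 crossings at w = -2): V = q^-3 + q^-2 + q^-1 + 1
D4 (bracket A^-8 + 2 + A^8; 10 crossings at w = 0): V = q^-2 + 2 + q^2
key observation: V(q) takes 3 values over 4 diagrams, fixing the grouping


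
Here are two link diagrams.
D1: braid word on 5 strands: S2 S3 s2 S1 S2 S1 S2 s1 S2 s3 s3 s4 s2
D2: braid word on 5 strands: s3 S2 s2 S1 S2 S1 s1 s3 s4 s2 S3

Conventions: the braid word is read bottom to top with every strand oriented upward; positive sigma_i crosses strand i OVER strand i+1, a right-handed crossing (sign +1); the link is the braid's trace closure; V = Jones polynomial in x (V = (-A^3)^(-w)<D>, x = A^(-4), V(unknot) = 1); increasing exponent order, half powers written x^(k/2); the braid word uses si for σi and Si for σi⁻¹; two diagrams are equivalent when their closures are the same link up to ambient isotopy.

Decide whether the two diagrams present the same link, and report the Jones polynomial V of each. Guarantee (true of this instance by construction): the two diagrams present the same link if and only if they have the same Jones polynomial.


same link: no
V(D1) = -x^(-5/2) - x^(-1/2)  [13 crossings, <D> = A^-1 + A^7, w = -1]
V(D2) = -x^(-1/2) - x^(1/2)  (w +1, c 11, <D> = A + A^5)
note: 2 classes among 2 diagrams; unequal V(x) rules out equality


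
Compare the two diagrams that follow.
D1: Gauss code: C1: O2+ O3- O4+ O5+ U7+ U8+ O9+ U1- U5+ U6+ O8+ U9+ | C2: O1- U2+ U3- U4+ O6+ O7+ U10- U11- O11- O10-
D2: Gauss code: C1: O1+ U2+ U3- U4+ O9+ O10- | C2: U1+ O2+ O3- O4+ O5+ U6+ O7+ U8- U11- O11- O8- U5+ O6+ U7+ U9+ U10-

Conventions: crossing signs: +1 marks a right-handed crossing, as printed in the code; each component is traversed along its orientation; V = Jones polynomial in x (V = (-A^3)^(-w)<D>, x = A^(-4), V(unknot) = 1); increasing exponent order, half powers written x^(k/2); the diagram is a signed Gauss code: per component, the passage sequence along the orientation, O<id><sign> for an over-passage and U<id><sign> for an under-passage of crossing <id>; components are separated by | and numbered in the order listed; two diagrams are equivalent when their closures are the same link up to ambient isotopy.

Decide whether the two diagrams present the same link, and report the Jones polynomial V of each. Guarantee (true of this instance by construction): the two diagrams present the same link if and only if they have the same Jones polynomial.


equivalent: yes
V(D1) = -x^(3/2) - 2x^(7/2) + x^(9/2) - x^(11/2) + x^(13/2)  (w +3, c 11, <D> = -A^-17 + A^-13 - A^-9 + 2A^-5 + A^3)
V(D2) = -x^(3/2) - 2x^(7/2) + x^(9/2) - x^(11/2) + x^(13/2)  (w +3, c 11, <D> = -A^-17 + A^-13 - A^-9 + 2A^-5 + A^3)
why: one V(x) for all 2 diagrams — one class (guaranteed)


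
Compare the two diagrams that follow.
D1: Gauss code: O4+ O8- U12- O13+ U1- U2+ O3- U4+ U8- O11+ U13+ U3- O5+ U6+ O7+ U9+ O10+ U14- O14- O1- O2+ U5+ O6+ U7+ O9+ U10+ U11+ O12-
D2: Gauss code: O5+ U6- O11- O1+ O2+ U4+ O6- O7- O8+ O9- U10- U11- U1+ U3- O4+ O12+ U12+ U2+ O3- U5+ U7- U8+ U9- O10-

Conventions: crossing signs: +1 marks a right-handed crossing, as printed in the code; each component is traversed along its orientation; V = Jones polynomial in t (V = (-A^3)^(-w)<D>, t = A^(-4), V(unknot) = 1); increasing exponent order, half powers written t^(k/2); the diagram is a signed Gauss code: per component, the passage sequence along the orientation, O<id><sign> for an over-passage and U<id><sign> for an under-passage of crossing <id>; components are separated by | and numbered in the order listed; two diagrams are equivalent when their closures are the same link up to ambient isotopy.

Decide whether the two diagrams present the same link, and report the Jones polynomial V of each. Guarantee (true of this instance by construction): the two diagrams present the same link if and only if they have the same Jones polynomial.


same link: no
V(D1) = t^2 + t^4 - t^5 + t^6 - t^7  [14 crossings, <D> = -A^-16 + A^-12 - A^-8 + A^-4 + A^4, w = +4]
D2 (bracket A^-8 - A^-4 + 2 - 2A^4 + A^8 - A^12 + A^16; 12 crossings at w = 0): V = t^-4 - t^-3 + t^-2 - 2t^-1 + 2 - t + t^2
note: 2 values of V(t) split the 2 diagrams


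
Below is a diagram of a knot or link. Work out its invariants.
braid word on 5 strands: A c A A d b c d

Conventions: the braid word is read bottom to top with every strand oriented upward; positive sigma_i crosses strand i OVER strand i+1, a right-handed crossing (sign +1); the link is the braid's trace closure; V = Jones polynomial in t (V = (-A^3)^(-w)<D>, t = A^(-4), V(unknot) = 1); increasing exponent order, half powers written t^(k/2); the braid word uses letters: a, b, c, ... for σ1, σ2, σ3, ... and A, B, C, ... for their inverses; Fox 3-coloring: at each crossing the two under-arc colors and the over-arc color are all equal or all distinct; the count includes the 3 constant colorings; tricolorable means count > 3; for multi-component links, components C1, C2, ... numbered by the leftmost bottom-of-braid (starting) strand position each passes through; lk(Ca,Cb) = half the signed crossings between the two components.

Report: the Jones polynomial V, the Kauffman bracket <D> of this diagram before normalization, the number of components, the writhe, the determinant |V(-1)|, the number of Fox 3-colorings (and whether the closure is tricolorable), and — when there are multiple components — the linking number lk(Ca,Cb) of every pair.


V = -t^-3 + t^-2 - t^-1 + 3 - t + t^2 - t^3
<D> = -A^-6 + A^-2 - A^2 + 3A^6 - A^10 + A^14 - A^18 (w = +2)
1 component over 8 crossings, w = +2
27 Fox colorings among 3^8, |V(-1)| = 9: tricolorable
why: V is palindromic (span 6, det 9): t -> 1/t fixes it; necessary, not sufficient, for amphichirality


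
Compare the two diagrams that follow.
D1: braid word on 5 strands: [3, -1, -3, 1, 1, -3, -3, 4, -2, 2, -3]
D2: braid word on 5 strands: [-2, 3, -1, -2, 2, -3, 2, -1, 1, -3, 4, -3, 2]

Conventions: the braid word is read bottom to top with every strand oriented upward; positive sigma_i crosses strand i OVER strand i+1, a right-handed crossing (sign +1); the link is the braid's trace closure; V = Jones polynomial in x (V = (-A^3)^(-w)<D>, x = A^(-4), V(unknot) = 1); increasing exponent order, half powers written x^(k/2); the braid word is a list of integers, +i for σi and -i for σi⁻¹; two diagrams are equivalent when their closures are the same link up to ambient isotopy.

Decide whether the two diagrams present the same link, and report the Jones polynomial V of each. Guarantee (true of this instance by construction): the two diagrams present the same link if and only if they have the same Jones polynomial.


same link: no
V(D1) = x^(-9/2) - x^(-5/2) - x^(-3/2) - x^(-1/2)  [11 crossings, <D> = A^-1 + A^3 + A^7 - A^15, w = -1]
V(D2) = -x^(-5/2) - x^(-1/2)  [13 crossings, <D> = A^-1 + A^7, w = -1]
insight: 2 classes among 2 diagrams; unequal V(x) rules out equality


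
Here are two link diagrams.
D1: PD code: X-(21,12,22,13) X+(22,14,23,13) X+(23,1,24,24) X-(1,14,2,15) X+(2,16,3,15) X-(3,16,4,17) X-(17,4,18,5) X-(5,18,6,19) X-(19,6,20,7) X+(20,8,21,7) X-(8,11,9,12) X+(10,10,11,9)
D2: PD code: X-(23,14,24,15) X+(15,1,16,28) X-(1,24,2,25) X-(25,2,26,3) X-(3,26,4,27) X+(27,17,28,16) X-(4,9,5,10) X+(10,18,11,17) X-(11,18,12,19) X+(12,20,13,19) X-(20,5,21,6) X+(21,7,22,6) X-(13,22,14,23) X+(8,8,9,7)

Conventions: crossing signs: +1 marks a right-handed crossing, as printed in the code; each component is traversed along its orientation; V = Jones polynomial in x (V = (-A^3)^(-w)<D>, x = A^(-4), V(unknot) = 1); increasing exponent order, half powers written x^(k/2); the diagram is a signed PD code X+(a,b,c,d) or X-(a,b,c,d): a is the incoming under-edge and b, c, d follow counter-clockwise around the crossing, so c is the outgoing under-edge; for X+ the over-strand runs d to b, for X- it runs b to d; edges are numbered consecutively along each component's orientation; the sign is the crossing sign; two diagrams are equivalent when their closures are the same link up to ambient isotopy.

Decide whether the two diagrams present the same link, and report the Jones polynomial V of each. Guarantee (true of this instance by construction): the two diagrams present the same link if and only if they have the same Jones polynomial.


equivalent: no
V(D1) = -x^-4 + x^-3 + x^-1  (w -2, c 12, <D> = A^-2 + A^6 - A^10)
V(D2) = x^-5 - 2x^-4 + 2x^-3 - 2x^-2 + 2x^-1 - 1 + x  (w -2, c 14, <D> = A^-10 - A^-6 + 2A^-2 - 2A^2 + 2A^6 - 2A^10 + A^14)
why: comparing 2 Jones polynomials yields 2 groups


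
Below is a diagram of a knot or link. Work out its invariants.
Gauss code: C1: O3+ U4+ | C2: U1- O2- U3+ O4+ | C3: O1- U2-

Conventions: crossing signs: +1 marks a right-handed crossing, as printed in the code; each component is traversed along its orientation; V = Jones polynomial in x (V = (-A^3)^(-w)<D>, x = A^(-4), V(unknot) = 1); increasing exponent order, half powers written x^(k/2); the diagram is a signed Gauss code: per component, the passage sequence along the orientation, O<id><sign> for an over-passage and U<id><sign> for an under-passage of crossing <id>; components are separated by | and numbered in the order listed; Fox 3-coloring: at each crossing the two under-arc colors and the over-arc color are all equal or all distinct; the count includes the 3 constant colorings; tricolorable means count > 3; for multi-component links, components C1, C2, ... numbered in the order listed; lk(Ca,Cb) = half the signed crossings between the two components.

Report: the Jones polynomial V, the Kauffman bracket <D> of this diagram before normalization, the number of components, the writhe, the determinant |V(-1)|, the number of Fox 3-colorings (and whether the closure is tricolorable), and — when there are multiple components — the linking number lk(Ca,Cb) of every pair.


V = x^-2 + 2 + x^2
<D> = A^-8 + 2 + A^8 (w = 0)
3 components over 4 crossings, w = 0
lk(C1,C2): +1
lk(C1,C3) = 0
linking number lk(C2,C3) = -1
3 Fox colorings among 3^4, |V(-1)| = 4: not tricolorable
why: |V(-1)| = 4: so not tricolorable, since 3 does not divide 4


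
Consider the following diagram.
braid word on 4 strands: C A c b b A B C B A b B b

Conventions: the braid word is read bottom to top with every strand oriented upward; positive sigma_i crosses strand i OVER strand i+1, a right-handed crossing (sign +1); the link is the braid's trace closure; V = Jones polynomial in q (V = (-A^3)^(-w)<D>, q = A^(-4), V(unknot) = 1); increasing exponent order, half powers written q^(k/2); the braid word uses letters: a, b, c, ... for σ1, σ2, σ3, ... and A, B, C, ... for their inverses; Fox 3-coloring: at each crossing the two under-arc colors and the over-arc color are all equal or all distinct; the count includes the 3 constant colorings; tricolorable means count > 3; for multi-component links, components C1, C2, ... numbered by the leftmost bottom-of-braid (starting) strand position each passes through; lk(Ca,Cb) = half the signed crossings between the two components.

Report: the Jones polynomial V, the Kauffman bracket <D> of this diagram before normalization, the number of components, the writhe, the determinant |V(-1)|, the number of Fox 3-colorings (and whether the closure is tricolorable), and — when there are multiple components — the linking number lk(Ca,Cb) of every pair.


V(q) = -q^-5 + q^-4 - q^-3 + 2q^-2 - q^-1 + 2 - q
bracket: A^-13 - 2A^-9 + A^-5 - 2A^-1 + A^3 - A^7 + A^11, w = -3
1 component, writhe -3, over 13 crossings
det 9, colorings 9 of 3^13 — tricolorable
observation: w = -3 shifts under R1 moves; the (-A^3)^(3) factor cancels that in V


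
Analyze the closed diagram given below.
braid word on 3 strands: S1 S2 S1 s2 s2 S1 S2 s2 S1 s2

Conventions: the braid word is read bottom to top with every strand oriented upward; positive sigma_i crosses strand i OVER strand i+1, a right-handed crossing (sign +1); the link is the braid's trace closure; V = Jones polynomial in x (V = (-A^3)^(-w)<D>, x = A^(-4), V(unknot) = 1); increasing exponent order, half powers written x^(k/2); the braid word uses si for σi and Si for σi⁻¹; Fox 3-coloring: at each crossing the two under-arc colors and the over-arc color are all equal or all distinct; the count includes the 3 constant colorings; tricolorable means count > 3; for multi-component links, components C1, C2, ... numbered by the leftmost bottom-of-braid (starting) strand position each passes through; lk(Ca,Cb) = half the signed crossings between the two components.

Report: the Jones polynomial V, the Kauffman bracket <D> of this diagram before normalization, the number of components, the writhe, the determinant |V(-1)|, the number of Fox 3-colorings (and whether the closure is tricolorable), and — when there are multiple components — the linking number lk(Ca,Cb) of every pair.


Jones polynomial: V(x) = -x^-4 + x^-3 + x^-1
<D> = A^-2 + A^6 - A^10; writhe -2
components 1, writhe -2 (10 crossings)
3-colorings: 9 of 3^10, det 3 — tricolorable
note: det 3 = |V(-1)|; divisible by 3, so tricolorable


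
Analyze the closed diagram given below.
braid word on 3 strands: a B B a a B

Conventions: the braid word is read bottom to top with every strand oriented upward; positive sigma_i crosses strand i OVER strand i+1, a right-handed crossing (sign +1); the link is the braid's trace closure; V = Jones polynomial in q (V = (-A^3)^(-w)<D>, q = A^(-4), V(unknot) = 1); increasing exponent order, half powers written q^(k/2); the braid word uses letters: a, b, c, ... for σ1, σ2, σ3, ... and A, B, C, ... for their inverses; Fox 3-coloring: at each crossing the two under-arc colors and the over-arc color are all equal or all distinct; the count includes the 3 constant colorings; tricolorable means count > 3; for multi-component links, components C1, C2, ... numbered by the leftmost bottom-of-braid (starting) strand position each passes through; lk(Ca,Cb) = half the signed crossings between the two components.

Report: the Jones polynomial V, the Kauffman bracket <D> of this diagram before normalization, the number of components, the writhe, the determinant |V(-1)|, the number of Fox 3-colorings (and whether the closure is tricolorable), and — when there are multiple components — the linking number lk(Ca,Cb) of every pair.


V = -q^-3 + 2q^-2 - 2q^-1 + 3 - 2q + 2q^2 - q^3
<D> = -A^-12 + 2A^-8 - 2A^-4 + 3 - 2A^4 + 2A^8 - A^12 (w = 0)
1 component over 6 crossings, w = 0
3 Fox colorings among 3^6, |V(-1)| = 13: not tricolorable
why: the span of V is 6, forcing >= 6 crossings in any diagram


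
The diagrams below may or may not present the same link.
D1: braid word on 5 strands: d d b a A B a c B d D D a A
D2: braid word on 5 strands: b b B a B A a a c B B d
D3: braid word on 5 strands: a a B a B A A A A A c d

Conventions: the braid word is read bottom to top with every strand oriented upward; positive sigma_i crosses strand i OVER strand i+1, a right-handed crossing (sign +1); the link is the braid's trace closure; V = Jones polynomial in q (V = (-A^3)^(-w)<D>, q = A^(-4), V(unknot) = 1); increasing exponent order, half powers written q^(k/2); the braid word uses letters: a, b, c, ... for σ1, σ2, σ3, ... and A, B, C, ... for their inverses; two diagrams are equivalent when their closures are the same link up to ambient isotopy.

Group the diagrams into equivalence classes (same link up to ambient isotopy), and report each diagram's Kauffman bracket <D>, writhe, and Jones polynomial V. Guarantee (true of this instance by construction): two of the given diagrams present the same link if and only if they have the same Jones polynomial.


classes: {D1} | {D2} | {D3}
V(D1) = 1  [14 crossings, <D> = A^6, w = +2]
V(D2) = q^-2 - q^-1 + 1 - q + q^2  [12 crossings, <D> = A^-2 - A^2 + A^6 - A^10 + A^14, w = +2]
V(D3) = -q^-6 + q^-5 - q^-4 + 2q^-3 - q^-2 + q^-1  [12 crossings, <D> = A^-2 - A^2 + 2A^6 - A^10 + A^14 - A^18, w = -2]
note: V(q) takes 3 values over 3 diagrams, fixing the grouping


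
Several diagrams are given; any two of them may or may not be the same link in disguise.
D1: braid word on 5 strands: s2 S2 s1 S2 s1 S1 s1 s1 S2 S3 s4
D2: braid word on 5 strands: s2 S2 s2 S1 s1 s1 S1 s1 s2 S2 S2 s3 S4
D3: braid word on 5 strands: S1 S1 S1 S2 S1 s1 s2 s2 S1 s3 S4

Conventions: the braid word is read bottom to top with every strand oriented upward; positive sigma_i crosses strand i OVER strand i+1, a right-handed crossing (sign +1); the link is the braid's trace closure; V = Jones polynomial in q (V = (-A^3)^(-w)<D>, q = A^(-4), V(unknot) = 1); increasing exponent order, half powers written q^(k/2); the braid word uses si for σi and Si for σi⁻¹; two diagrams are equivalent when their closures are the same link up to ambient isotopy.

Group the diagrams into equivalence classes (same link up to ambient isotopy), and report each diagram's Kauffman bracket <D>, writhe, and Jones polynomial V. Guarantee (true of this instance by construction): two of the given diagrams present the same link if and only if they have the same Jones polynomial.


classes: {D1} | {D2} | {D3}
V(D1) = -q^(-3/2) + q^(-1/2) - 2q^(1/2) + q^(3/2) - 2q^(5/2) + q^(7/2)  [11 crossings, <D> = -A^-11 + 2A^-7 - A^-3 + 2A - A^5 + A^9, w = +1]
D2 (bracket A + A^5; 13 crossings at w = +1): V = -q^(-1/2) - q^(1/2)
D3 (bracket A^-3 + A^5 - A^9 + A^13; 11 crossings at w = -3): V = -q^(-11/2) + q^(-9/2) - q^(-7/2) - q^(-3/2)
note: 3 values of V(q) split the 3 diagrams


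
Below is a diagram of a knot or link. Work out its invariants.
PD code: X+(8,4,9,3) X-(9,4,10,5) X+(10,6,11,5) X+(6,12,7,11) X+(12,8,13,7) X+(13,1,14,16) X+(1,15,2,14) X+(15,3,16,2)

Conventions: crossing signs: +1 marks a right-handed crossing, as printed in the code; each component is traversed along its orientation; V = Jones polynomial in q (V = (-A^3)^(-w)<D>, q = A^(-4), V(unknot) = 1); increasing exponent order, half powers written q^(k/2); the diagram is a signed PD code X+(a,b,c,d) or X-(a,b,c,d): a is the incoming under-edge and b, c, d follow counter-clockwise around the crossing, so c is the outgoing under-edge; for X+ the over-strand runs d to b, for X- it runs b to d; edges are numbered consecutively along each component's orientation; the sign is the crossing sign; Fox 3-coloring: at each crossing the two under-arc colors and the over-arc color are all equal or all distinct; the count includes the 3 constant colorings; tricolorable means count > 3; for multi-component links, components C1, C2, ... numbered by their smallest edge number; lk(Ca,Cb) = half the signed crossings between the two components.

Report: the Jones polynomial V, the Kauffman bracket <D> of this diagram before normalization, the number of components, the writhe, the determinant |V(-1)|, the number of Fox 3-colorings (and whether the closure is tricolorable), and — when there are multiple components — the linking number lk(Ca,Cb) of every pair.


V(q) = q^2 + 2q^4 - 2q^5 + q^6 - 2q^7 + q^8
bracket: A^-14 - 2A^-10 + A^-6 - 2A^-2 + 2A^2 + A^10, w = +6
1 component, writhe +6, over 8 crossings
det 9, colorings 27 of 3^8 — tricolorable
observation: det 9 = |V(-1)|; divisible by 3, so tricolorable


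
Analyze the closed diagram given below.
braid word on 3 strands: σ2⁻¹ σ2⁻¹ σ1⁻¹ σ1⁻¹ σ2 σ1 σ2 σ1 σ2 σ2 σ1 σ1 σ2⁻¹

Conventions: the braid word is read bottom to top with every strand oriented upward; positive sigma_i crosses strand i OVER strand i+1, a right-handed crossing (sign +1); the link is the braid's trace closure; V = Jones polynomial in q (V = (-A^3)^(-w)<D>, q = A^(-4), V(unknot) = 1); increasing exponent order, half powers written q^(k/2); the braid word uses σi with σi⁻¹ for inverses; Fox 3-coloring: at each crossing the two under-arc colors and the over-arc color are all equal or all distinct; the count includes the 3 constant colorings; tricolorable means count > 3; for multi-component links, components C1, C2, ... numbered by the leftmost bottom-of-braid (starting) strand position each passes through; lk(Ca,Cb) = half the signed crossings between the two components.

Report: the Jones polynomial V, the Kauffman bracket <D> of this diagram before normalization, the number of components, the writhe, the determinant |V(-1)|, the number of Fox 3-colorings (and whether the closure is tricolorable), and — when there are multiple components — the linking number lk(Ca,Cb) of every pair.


V = q^(-1/2) - 3q^(1/2) + 3q^(3/2) - 4q^(5/2) + 3q^(7/2) - 3q^(9/2) + 2q^(11/2) - q^(13/2)
<D> = A^-17 - 2A^-13 + 3A^-9 - 3A^-5 + 4A^-1 - 3A^3 + 3A^7 - A^11 (w = +3)
2 components over 13 crossings, w = +3
lk(C1,C2): +2
3 Fox colorings among 3^13, |V(-1)| = 20: not tricolorable
why: w = +3 (over 13 crossings) is diagram-only; (-A^3)^(-3) removes it from V


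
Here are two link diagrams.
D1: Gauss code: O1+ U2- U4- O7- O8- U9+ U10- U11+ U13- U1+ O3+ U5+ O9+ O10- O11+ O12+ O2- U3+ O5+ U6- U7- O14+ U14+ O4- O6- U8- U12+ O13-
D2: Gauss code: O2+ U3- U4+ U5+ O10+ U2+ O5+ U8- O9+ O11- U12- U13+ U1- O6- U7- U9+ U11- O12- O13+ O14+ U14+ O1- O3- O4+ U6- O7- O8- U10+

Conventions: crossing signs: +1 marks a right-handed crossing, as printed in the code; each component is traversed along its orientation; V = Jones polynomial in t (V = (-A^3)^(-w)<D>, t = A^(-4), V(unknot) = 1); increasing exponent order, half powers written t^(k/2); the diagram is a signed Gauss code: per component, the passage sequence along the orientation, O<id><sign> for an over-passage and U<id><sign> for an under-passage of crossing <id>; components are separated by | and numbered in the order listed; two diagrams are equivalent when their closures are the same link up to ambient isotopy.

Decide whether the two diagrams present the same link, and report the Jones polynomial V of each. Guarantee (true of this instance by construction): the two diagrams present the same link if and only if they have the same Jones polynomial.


equivalent: yes
V(D1) = -t^-3 + t^-2 - t^-1 + 3 - t + t^2 - t^3  (w 0, c 14, <D> = -A^-12 + A^-8 - A^-4 + 3 - A^4 + A^8 - A^12)
D2 (bracket -A^-12 + A^-8 - A^-4 + 3 - A^4 + A^8 - A^12; 14 crossings at w = 0): V = -t^-3 + t^-2 - t^-1 + 3 - t + t^2 - t^3
why: one V(t) for all 2 diagrams — one class (guaranteed)


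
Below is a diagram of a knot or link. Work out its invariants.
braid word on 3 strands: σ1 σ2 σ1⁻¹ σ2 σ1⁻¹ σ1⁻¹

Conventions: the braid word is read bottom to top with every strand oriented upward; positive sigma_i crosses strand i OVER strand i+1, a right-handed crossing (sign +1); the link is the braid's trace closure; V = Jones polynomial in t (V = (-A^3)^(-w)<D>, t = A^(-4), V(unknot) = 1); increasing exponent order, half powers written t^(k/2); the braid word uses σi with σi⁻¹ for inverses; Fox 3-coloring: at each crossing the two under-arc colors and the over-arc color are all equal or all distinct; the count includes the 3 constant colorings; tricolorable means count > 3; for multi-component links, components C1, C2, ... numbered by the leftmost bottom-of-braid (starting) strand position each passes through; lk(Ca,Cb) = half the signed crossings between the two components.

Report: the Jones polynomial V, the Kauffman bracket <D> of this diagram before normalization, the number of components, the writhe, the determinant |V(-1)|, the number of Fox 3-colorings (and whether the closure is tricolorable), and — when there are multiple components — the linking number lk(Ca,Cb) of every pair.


Jones polynomial: V(t) = t^-2 - t^-1 + 1 - t + t^2
<D> = A^-8 - A^-4 + 1 - A^4 + A^8; writhe 0
components 1, writhe 0 (6 crossings)
3-colorings: 3 of 3^6, det 5 — not tricolorable
note: det 5 = |V(-1)|; not divisible by 3, so not tricolorable
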